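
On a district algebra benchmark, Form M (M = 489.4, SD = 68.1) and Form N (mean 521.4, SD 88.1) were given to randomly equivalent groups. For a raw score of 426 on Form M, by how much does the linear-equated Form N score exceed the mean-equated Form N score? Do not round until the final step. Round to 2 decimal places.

Mean-equated: 426 + (521.4 − 489.4) = 458.00
Linear-equated: (88.1/68.1)(426 − 489.4) + 521.4 = 439.380
Difference = 439.380 − 458.00 = -18.62

-18.62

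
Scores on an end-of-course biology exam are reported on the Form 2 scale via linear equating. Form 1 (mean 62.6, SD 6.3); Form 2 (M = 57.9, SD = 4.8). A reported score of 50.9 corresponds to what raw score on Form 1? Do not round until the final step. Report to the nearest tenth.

53.4

Invert y = (SD_Y/SD_X)(x − M_X) + M_Y:
x = (SD_X/SD_Y)(y − M_Y) + M_X = (6.3/4.8)(50.9 − 57.9) + 62.6
x = 1.312500 × -7.000 + 62.6 = 53.4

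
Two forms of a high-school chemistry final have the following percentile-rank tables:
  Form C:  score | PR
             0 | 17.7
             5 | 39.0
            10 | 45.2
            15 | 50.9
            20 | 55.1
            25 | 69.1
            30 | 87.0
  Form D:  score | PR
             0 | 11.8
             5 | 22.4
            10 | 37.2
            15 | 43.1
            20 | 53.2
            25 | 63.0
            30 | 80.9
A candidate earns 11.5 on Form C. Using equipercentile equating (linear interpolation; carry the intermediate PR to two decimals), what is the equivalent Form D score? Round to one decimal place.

PR of 11.5 on Form C: 45.2 + (11.5 − 10)/(15 − 10) × (50.9 − 45.2) = 46.91
On Form D, PR 46.91 falls between score 15 (PR 43.1) and 20 (PR 53.2).
Interpolate: 15 + (46.91 − 43.1)/(53.2 − 43.1) × (20 − 15) = 16.9

16.9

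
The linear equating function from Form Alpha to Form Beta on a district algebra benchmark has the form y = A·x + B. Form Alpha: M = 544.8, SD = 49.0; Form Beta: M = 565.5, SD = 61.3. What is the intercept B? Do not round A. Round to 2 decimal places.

A = SD_Y / SD_X = 61.3 / 49.0 = 1.251020
B = M_Y − A·M_X = 565.5 − 1.251020 × 544.8 = -116.06

-116.06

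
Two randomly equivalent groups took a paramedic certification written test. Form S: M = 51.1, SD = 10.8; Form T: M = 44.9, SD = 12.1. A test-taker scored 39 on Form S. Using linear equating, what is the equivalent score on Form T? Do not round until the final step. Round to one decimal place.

31.3

Linear equating: y = (SD_Y/SD_X)(x − M_X) + M_Y
y = (12.1/10.8)(39 − 51.1) + 44.9
y = 1.120370 × -12.1 + 44.9 = -13.5565 + 44.9 = 31.3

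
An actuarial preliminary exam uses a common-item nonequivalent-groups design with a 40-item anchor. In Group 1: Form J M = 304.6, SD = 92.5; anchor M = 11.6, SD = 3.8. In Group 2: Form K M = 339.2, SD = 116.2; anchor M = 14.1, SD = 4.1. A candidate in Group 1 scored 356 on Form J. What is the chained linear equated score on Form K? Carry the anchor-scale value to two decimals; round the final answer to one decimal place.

Form J → anchor (Group 1): v = (3.8/92.5)(356 − 304.6) + 11.6 = 13.71
anchor → Form K (Group 2): y = (116.2/4.1)(13.71 − 14.1) + 339.2 = 328.1

328.1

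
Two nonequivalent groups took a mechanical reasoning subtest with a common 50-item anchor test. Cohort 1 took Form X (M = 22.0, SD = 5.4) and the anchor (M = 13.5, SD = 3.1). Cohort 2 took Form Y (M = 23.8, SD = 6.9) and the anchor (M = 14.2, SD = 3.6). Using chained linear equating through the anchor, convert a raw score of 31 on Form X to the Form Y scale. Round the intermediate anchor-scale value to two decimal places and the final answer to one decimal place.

32.4

Form X → anchor (Cohort 1): v = (3.1/5.4)(31 − 22.0) + 13.5 = 18.67
anchor → Form Y (Cohort 2): y = (6.9/3.6)(18.67 − 14.2) + 23.8 = 32.4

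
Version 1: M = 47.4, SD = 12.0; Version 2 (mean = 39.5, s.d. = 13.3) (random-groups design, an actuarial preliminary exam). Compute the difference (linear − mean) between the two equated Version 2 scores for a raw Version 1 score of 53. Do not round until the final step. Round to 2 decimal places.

0.61

Mean-equated: 53 + (39.5 − 47.4) = 45.10
Linear-equated: (13.3/12.0)(53 − 47.4) + 39.5 = 45.707
Difference = 45.707 − 45.10 = 0.61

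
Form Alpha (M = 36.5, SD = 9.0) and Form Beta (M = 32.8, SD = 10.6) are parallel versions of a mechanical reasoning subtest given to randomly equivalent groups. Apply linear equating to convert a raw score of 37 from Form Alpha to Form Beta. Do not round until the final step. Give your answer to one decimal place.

33.4

Linear equating: y = (SD_Y/SD_X)(x − M_X) + M_Y
y = (10.6/9.0)(37 − 36.5) + 32.8
y = 1.177778 × 0.5 + 32.8 = 0.5889 + 32.8 = 33.4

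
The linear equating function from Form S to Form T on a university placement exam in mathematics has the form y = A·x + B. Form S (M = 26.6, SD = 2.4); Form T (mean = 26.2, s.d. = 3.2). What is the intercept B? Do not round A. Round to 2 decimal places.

-9.27

A = SD_Y / SD_X = 3.2 / 2.4 = 1.333333
B = M_Y − A·M_X = 26.2 − 1.333333 × 26.6 = -9.27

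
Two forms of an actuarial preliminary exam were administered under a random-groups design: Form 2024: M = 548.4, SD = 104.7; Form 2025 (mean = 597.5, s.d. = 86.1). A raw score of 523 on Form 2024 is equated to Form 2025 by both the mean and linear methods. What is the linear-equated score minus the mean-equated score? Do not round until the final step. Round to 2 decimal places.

Mean-equated: 523 + (597.5 − 548.4) = 572.10
Linear-equated: (86.1/104.7)(523 − 548.4) + 597.5 = 576.612
Difference = 576.612 − 572.10 = 4.51

4.51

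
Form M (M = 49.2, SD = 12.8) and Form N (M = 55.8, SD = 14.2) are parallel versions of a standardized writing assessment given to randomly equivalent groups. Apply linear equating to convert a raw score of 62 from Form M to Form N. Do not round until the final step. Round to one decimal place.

Linear equating: y = (SD_Y/SD_X)(x − M_X) + M_Y
y = (14.2/12.8)(62 − 49.2) + 55.8
y = 1.109375 × 12.8 + 55.8 = 14.2000 + 55.8 = 70.0

70.0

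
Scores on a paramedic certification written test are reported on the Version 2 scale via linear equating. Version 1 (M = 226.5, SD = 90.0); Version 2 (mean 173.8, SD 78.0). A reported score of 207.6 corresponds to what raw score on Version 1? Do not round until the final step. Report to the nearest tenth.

Invert y = (SD_Y/SD_X)(x − M_X) + M_Y:
x = (SD_X/SD_Y)(y − M_Y) + M_X = (90.0/78.0)(207.6 − 173.8) + 226.5
x = 1.153846 × 33.800 + 226.5 = 265.5

265.5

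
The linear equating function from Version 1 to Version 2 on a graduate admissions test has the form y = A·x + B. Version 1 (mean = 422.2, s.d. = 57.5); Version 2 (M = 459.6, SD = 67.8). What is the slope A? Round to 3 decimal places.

A = SD_Y / SD_X = 67.8 / 57.5 = 1.179

1.179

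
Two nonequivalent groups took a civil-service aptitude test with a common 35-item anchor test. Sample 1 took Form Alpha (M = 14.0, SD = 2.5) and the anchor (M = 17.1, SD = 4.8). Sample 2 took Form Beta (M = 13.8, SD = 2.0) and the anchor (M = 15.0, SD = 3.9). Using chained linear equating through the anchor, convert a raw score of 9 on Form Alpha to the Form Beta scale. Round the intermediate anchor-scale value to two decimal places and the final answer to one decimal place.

Form Alpha → anchor (Sample 1): v = (4.8/2.5)(9 − 14.0) + 17.1 = 7.50
anchor → Form Beta (Sample 2): y = (2.0/3.9)(7.50 − 15.0) + 13.8 = 10.0

10.0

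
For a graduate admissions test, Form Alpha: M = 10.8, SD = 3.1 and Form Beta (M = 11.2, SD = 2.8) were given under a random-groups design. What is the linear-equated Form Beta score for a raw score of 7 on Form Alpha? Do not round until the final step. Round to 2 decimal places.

7.77

Linear equating: y = (SD_Y/SD_X)(x − M_X) + M_Y
y = (2.8/3.1)(7 − 10.8) + 11.2
y = 0.903226 × -3.8 + 11.2 = -3.4323 + 11.2 = 7.77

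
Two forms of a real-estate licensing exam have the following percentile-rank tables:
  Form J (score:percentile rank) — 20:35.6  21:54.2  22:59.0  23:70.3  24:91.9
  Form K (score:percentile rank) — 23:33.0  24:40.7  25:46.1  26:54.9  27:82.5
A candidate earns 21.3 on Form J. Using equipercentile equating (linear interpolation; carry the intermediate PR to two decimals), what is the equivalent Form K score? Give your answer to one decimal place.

26.0

PR of 21.3 on Form J: 54.2 + (21.3 − 21)/(22 − 21) × (59.0 − 54.2) = 55.64
On Form K, PR 55.64 falls between score 26 (PR 54.9) and 27 (PR 82.5).
Interpolate: 26 + (55.64 − 54.9)/(82.5 − 54.9) × (27 − 26) = 26.0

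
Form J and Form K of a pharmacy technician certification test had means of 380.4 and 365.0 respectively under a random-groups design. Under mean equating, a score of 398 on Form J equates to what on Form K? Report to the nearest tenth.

382.6

Mean equating: y = x + (M_Y − M_X) = 398 + (365.0 − 380.4) = 382.6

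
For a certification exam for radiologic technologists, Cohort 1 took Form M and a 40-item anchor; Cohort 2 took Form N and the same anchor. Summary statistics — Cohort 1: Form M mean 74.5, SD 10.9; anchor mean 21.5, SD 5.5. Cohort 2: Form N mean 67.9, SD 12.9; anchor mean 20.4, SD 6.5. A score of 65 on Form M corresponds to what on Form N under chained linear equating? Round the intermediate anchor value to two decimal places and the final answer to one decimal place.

60.6

Form M → anchor (Cohort 1): v = (5.5/10.9)(65 − 74.5) + 21.5 = 16.71
anchor → Form N (Cohort 2): y = (12.9/6.5)(16.71 − 20.4) + 67.9 = 60.6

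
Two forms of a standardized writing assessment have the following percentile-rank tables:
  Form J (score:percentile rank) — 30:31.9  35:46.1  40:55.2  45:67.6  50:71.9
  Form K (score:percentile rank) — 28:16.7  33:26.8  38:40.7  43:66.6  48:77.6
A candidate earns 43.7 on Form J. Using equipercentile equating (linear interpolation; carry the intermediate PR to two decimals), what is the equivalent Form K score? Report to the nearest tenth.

PR of 43.7 on Form J: 55.2 + (43.7 − 40)/(45 − 40) × (67.6 − 55.2) = 64.38
On Form K, PR 64.38 falls between score 38 (PR 40.7) and 43 (PR 66.6).
Interpolate: 38 + (64.38 − 40.7)/(66.6 − 40.7) × (43 − 38) = 42.6

42.6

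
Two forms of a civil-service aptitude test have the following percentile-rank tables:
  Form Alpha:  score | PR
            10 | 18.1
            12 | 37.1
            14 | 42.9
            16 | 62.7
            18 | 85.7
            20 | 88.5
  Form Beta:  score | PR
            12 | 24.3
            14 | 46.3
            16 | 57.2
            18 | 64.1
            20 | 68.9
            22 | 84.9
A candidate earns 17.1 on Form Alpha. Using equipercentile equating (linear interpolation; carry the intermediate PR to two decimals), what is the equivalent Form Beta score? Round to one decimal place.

PR of 17.1 on Form Alpha: 62.7 + (17.1 − 16)/(18 − 16) × (85.7 − 62.7) = 75.35
On Form Beta, PR 75.35 falls between score 20 (PR 68.9) and 22 (PR 84.9).
Interpolate: 20 + (75.35 − 68.9)/(84.9 − 68.9) × (22 − 20) = 20.8

20.8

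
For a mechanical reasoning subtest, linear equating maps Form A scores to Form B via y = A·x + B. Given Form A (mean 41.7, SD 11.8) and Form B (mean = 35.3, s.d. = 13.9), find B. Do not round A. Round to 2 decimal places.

-13.82

A = SD_Y / SD_X = 13.9 / 11.8 = 1.177966
B = M_Y − A·M_X = 35.3 − 1.177966 × 41.7 = -13.82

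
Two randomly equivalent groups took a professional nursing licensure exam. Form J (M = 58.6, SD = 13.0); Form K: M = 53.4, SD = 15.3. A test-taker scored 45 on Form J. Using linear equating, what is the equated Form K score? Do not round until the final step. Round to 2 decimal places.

Linear equating: y = (SD_Y/SD_X)(x − M_X) + M_Y
y = (15.3/13.0)(45 − 58.6) + 53.4
y = 1.176923 × -13.6 + 53.4 = -16.0062 + 53.4 = 37.39

37.39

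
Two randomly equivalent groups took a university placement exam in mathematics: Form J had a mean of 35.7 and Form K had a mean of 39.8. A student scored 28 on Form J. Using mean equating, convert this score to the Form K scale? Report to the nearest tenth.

32.1

Mean equating: y = x + (M_Y − M_X) = 28 + (39.8 − 35.7) = 32.1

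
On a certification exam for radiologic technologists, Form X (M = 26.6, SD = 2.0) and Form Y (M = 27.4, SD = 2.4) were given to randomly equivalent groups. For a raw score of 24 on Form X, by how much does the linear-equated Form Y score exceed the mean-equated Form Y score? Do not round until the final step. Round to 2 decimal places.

Mean-equated: 24 + (27.4 − 26.6) = 24.80
Linear-equated: (2.4/2.0)(24 − 26.6) + 27.4 = 24.280
Difference = 24.280 − 24.80 = -0.52

-0.52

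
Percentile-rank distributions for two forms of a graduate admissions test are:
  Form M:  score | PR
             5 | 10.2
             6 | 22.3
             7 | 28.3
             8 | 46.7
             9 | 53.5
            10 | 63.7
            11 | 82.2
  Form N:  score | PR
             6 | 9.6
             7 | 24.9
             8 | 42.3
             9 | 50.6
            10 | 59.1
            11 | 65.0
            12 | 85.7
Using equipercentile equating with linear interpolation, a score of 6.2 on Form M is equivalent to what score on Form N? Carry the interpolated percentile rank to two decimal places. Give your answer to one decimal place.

PR of 6.2 on Form M: 22.3 + (6.2 − 6)/(7 − 6) × (28.3 − 22.3) = 23.50
On Form N, PR 23.50 falls between score 6 (PR 9.6) and 7 (PR 24.9).
Interpolate: 6 + (23.50 − 9.6)/(24.9 − 9.6) × (7 − 6) = 6.9

6.9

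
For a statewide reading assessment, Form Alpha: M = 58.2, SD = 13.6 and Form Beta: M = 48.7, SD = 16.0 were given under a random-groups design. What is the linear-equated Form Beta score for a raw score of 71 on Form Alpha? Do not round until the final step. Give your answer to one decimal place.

Linear equating: y = (SD_Y/SD_X)(x − M_X) + M_Y
y = (16.0/13.6)(71 − 58.2) + 48.7
y = 1.176471 × 12.8 + 48.7 = 15.0588 + 48.7 = 63.8

63.8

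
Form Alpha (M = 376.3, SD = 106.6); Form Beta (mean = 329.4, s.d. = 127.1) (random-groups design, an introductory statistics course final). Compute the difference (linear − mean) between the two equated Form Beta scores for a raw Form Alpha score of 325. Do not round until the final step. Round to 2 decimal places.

-9.87

Mean-equated: 325 + (329.4 − 376.3) = 278.10
Linear-equated: (127.1/106.6)(325 − 376.3) + 329.4 = 268.235
Difference = 268.235 − 278.10 = -9.87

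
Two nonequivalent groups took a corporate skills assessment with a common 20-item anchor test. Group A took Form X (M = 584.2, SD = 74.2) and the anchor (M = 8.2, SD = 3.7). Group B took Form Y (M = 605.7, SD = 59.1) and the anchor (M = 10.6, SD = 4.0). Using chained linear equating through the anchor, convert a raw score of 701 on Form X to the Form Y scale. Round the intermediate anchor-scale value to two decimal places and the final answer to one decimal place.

Form X → anchor (Group A): v = (3.7/74.2)(701 − 584.2) + 8.2 = 14.02
anchor → Form Y (Group B): y = (59.1/4.0)(14.02 − 10.6) + 605.7 = 656.2

656.2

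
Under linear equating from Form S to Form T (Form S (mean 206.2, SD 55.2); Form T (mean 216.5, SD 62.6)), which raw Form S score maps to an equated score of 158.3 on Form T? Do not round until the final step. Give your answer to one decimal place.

Invert y = (SD_Y/SD_X)(x − M_X) + M_Y:
x = (SD_X/SD_Y)(y − M_Y) + M_X = (55.2/62.6)(158.3 − 216.5) + 206.2
x = 0.881789 × -58.200 + 206.2 = 154.9

154.9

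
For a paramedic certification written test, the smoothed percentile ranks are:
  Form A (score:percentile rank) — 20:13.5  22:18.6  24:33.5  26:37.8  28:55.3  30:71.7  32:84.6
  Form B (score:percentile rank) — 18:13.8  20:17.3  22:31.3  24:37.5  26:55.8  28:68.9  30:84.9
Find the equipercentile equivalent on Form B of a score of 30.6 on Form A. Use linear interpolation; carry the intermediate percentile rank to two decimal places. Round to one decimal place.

PR of 30.6 on Form A: 71.7 + (30.6 − 30)/(32 − 30) × (84.6 − 71.7) = 75.57
On Form B, PR 75.57 falls between score 28 (PR 68.9) and 30 (PR 84.9).
Interpolate: 28 + (75.57 − 68.9)/(84.9 − 68.9) × (30 − 28) = 28.8

28.8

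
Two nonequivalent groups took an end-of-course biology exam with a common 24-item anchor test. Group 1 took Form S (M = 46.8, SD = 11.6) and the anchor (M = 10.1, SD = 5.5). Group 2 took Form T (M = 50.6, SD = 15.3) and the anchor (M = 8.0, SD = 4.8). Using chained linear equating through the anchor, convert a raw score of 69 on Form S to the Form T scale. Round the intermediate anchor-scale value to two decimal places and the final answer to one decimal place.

90.9

Form S → anchor (Group 1): v = (5.5/11.6)(69 − 46.8) + 10.1 = 20.63
anchor → Form T (Group 2): y = (15.3/4.8)(20.63 − 8.0) + 50.6 = 90.9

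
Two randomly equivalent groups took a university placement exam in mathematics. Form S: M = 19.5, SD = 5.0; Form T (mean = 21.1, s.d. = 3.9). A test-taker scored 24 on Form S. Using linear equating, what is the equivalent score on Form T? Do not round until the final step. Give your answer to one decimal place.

24.6

Linear equating: y = (SD_Y/SD_X)(x − M_X) + M_Y
y = (3.9/5.0)(24 − 19.5) + 21.1
y = 0.780000 × 4.5 + 21.1 = 3.5100 + 21.1 = 24.6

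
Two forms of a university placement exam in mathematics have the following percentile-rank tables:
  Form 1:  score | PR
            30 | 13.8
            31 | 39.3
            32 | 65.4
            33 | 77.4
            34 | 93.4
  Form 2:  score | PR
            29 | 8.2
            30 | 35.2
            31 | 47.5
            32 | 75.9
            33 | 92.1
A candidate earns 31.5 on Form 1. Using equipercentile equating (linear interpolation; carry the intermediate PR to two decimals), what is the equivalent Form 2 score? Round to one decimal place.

PR of 31.5 on Form 1: 39.3 + (31.5 − 31)/(32 − 31) × (65.4 − 39.3) = 52.35
On Form 2, PR 52.35 falls between score 31 (PR 47.5) and 32 (PR 75.9).
Interpolate: 31 + (52.35 − 47.5)/(75.9 − 47.5) × (32 − 31) = 31.2

31.2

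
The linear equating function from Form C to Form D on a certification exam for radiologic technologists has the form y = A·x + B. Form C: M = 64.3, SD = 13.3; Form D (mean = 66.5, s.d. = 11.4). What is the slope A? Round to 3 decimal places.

0.857

A = SD_Y / SD_X = 11.4 / 13.3 = 0.857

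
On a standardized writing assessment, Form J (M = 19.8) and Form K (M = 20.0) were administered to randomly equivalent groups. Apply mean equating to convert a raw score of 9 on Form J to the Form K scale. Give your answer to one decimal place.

Mean equating: y = x + (M_Y − M_X) = 9 + (20.0 − 19.8) = 9.2

9.2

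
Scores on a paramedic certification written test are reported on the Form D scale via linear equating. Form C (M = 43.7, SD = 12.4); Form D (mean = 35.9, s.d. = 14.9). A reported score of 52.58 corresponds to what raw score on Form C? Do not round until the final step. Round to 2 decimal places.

57.58

Invert y = (SD_Y/SD_X)(x − M_X) + M_Y:
x = (SD_X/SD_Y)(y − M_Y) + M_X = (12.4/14.9)(52.58 − 35.9) + 43.7
x = 0.832215 × 16.680 + 43.7 = 57.58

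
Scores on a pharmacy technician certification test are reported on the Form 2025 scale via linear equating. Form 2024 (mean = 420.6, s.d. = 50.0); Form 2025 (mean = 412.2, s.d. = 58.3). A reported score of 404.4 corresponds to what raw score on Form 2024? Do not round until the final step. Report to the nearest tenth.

413.9

Invert y = (SD_Y/SD_X)(x − M_X) + M_Y:
x = (SD_X/SD_Y)(y − M_Y) + M_X = (50.0/58.3)(404.4 − 412.2) + 420.6
x = 0.857633 × -7.800 + 420.6 = 413.9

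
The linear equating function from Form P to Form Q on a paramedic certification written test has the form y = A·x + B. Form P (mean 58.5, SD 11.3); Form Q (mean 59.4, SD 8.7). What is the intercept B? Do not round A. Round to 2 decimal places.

14.36

A = SD_Y / SD_X = 8.7 / 11.3 = 0.769912
B = M_Y − A·M_X = 59.4 − 0.769912 × 58.5 = 14.36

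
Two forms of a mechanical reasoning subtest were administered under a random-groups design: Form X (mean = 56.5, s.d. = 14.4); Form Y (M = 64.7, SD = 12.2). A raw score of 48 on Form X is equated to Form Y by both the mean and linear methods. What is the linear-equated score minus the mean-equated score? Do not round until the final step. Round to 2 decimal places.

Mean-equated: 48 + (64.7 − 56.5) = 56.20
Linear-equated: (12.2/14.4)(48 − 56.5) + 64.7 = 57.499
Difference = 57.499 − 56.20 = 1.30

1.30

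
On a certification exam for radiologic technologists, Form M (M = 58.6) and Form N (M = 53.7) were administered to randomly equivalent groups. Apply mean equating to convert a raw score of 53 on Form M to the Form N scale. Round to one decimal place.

48.1

Mean equating: y = x + (M_Y − M_X) = 53 + (53.7 − 58.6) = 48.1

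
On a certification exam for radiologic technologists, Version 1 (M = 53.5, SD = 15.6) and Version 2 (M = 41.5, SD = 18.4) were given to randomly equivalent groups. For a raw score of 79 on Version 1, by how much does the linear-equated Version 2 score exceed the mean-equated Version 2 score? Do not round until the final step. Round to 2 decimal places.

4.58

Mean-equated: 79 + (41.5 − 53.5) = 67.00
Linear-equated: (18.4/15.6)(79 − 53.5) + 41.5 = 71.577
Difference = 71.577 − 67.00 = 4.58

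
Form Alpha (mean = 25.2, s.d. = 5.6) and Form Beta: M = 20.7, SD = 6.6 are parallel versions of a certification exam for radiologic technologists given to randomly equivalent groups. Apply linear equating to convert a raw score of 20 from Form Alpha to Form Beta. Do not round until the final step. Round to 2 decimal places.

Linear equating: y = (SD_Y/SD_X)(x − M_X) + M_Y
y = (6.6/5.6)(20 − 25.2) + 20.7
y = 1.178571 × -5.2 + 20.7 = -6.1286 + 20.7 = 14.57

14.57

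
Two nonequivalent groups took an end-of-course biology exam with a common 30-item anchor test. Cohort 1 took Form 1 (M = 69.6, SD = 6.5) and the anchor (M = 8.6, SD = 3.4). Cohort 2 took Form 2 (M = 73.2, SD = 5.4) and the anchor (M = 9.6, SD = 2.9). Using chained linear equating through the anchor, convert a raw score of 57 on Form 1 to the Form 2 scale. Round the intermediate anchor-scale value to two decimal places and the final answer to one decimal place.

59.1

Form 1 → anchor (Cohort 1): v = (3.4/6.5)(57 − 69.6) + 8.6 = 2.01
anchor → Form 2 (Cohort 2): y = (5.4/2.9)(2.01 − 9.6) + 73.2 = 59.1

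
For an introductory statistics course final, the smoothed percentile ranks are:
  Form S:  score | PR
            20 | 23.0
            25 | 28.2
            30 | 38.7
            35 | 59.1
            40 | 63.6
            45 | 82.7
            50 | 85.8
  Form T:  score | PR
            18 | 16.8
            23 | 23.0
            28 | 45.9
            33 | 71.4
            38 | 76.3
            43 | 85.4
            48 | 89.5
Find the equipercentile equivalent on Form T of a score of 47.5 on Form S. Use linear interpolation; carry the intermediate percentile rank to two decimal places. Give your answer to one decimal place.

PR of 47.5 on Form S: 82.7 + (47.5 − 45)/(50 − 45) × (85.8 − 82.7) = 84.25
On Form T, PR 84.25 falls between score 38 (PR 76.3) and 43 (PR 85.4).
Interpolate: 38 + (84.25 − 76.3)/(85.4 − 76.3) × (43 − 38) = 42.4

42.4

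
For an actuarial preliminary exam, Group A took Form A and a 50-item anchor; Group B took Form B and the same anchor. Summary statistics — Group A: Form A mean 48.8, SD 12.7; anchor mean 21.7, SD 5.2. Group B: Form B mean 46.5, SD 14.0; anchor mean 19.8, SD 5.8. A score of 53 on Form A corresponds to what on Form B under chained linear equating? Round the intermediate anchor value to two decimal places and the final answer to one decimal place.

55.2

Form A → anchor (Group A): v = (5.2/12.7)(53 − 48.8) + 21.7 = 23.42
anchor → Form B (Group B): y = (14.0/5.8)(23.42 − 19.8) + 46.5 = 55.2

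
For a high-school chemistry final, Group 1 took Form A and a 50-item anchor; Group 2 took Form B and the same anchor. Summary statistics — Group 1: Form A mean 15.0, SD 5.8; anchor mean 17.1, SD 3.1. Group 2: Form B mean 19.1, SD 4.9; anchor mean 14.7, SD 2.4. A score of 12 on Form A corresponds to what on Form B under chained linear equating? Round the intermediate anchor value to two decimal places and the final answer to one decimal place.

Form A → anchor (Group 1): v = (3.1/5.8)(12 − 15.0) + 17.1 = 15.50
anchor → Form B (Group 2): y = (4.9/2.4)(15.50 − 14.7) + 19.1 = 20.7

20.7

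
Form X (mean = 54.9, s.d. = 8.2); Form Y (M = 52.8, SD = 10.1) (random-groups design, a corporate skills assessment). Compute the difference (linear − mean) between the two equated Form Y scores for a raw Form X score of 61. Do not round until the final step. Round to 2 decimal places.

Mean-equated: 61 + (52.8 − 54.9) = 58.90
Linear-equated: (10.1/8.2)(61 − 54.9) + 52.8 = 60.313
Difference = 60.313 − 58.90 = 1.41

1.41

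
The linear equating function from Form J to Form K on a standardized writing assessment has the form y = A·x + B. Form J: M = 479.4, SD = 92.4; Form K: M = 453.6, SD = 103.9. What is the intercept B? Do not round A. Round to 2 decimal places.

-85.47

A = SD_Y / SD_X = 103.9 / 92.4 = 1.124459
B = M_Y − A·M_X = 453.6 − 1.124459 × 479.4 = -85.47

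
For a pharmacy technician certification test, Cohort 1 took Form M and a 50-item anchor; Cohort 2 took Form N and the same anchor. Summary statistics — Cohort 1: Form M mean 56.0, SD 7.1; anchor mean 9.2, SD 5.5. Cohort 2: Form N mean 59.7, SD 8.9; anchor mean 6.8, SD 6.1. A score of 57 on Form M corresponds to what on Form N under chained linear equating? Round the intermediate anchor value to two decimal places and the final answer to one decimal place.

64.3

Form M → anchor (Cohort 1): v = (5.5/7.1)(57 − 56.0) + 9.2 = 9.97
anchor → Form N (Cohort 2): y = (8.9/6.1)(9.97 − 6.8) + 59.7 = 64.3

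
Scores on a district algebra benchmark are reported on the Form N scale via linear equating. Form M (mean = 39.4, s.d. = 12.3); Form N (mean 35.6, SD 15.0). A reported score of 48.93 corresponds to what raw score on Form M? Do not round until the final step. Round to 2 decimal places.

50.33

Invert y = (SD_Y/SD_X)(x − M_X) + M_Y:
x = (SD_X/SD_Y)(y − M_Y) + M_X = (12.3/15.0)(48.93 − 35.6) + 39.4
x = 0.820000 × 13.330 + 39.4 = 50.33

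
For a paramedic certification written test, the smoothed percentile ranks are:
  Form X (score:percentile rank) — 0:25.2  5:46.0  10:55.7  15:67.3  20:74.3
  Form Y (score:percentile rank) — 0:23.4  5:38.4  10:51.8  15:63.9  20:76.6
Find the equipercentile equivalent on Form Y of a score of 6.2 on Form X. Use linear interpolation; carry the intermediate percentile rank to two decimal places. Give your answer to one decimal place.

PR of 6.2 on Form X: 46.0 + (6.2 − 5)/(10 − 5) × (55.7 − 46.0) = 48.33
On Form Y, PR 48.33 falls between score 5 (PR 38.4) and 10 (PR 51.8).
Interpolate: 5 + (48.33 − 38.4)/(51.8 − 38.4) × (10 − 5) = 8.7

8.7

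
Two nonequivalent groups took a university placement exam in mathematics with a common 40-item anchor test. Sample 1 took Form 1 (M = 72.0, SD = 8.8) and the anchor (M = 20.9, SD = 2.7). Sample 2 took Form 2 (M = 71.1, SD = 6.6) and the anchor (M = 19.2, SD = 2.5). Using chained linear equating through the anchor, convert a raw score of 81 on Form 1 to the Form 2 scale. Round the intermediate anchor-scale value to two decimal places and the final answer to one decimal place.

Form 1 → anchor (Sample 1): v = (2.7/8.8)(81 − 72.0) + 20.9 = 23.66
anchor → Form 2 (Sample 2): y = (6.6/2.5)(23.66 − 19.2) + 71.1 = 82.9

82.9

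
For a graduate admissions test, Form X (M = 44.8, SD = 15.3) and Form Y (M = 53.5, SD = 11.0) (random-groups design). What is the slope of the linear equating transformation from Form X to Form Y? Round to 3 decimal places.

0.719

A = SD_Y / SD_X = 11.0 / 15.3 = 0.719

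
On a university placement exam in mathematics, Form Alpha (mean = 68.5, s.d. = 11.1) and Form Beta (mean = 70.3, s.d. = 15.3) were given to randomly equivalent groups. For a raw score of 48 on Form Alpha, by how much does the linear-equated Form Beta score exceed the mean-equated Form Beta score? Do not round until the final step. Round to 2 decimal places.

Mean-equated: 48 + (70.3 − 68.5) = 49.80
Linear-equated: (15.3/11.1)(48 − 68.5) + 70.3 = 42.043
Difference = 42.043 − 49.80 = -7.76

-7.76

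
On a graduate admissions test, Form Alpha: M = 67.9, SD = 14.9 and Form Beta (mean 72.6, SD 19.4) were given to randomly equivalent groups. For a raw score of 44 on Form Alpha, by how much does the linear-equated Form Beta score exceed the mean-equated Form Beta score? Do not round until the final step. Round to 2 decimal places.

-7.22

Mean-equated: 44 + (72.6 − 67.9) = 48.70
Linear-equated: (19.4/14.9)(44 − 67.9) + 72.6 = 41.482
Difference = 41.482 − 48.70 = -7.22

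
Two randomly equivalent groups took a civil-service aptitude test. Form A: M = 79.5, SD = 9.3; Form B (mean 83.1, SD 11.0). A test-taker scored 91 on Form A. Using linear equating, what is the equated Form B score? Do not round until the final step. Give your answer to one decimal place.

96.7

Linear equating: y = (SD_Y/SD_X)(x − M_X) + M_Y
y = (11.0/9.3)(91 − 79.5) + 83.1
y = 1.182796 × 11.5 + 83.1 = 13.6022 + 83.1 = 96.7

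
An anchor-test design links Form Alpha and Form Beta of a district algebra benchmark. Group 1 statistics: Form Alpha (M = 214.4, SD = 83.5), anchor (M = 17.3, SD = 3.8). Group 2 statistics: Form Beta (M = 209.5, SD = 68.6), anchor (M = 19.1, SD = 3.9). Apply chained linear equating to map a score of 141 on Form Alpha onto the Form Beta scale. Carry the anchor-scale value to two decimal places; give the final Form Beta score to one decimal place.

119.1

Form Alpha → anchor (Group 1): v = (3.8/83.5)(141 − 214.4) + 17.3 = 13.96
anchor → Form Beta (Group 2): y = (68.6/3.9)(13.96 − 19.1) + 209.5 = 119.1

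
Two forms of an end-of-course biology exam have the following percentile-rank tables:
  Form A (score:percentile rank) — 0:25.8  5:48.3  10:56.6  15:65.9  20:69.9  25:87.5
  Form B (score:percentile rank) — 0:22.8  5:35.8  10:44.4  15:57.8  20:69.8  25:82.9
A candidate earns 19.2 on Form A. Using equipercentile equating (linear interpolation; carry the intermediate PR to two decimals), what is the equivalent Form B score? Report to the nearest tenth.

PR of 19.2 on Form A: 65.9 + (19.2 − 15)/(20 − 15) × (69.9 − 65.9) = 69.26
On Form B, PR 69.26 falls between score 15 (PR 57.8) and 20 (PR 69.8).
Interpolate: 15 + (69.26 − 57.8)/(69.8 − 57.8) × (20 − 15) = 19.8

19.8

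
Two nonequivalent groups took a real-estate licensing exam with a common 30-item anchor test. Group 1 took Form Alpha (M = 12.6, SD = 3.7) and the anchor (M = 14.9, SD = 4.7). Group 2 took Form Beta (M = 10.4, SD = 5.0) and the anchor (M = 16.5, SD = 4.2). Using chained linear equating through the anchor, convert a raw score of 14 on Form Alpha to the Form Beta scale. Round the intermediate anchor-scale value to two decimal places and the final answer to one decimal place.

Form Alpha → anchor (Group 1): v = (4.7/3.7)(14 − 12.6) + 14.9 = 16.68
anchor → Form Beta (Group 2): y = (5.0/4.2)(16.68 − 16.5) + 10.4 = 10.6

10.6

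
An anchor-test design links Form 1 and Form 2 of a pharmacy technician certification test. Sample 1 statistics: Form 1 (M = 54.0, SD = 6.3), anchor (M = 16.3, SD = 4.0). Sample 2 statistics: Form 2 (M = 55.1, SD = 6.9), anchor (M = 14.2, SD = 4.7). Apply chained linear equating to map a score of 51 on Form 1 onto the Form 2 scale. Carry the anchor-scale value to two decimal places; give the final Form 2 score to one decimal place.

Form 1 → anchor (Sample 1): v = (4.0/6.3)(51 − 54.0) + 16.3 = 14.40
anchor → Form 2 (Sample 2): y = (6.9/4.7)(14.40 − 14.2) + 55.1 = 55.4

55.4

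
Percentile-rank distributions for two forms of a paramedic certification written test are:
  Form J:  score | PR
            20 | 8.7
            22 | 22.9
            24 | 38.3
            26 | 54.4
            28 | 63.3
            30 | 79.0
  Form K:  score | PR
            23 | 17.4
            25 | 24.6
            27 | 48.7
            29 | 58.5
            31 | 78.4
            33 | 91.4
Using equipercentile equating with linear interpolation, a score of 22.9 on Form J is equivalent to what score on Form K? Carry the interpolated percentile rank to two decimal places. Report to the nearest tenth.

25.4

PR of 22.9 on Form J: 22.9 + (22.9 − 22)/(24 − 22) × (38.3 − 22.9) = 29.83
On Form K, PR 29.83 falls between score 25 (PR 24.6) and 27 (PR 48.7).
Interpolate: 25 + (29.83 − 24.6)/(48.7 − 24.6) × (27 − 25) = 25.4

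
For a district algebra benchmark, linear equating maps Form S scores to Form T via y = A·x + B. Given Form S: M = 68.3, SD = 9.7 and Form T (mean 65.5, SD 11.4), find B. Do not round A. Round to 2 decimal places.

-14.77

A = SD_Y / SD_X = 11.4 / 9.7 = 1.175258
B = M_Y − A·M_X = 65.5 − 1.175258 × 68.3 = -14.77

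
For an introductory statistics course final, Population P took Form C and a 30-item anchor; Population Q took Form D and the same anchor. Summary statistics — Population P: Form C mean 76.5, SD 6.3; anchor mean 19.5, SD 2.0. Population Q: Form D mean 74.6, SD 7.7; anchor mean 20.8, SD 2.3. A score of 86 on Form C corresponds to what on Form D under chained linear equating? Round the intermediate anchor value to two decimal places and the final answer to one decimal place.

80.4

Form C → anchor (Population P): v = (2.0/6.3)(86 − 76.5) + 19.5 = 22.52
anchor → Form D (Population Q): y = (7.7/2.3)(22.52 − 20.8) + 74.6 = 80.4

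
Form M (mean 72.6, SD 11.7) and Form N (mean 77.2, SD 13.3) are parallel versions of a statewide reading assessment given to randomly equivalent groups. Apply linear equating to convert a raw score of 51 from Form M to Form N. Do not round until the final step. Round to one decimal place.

52.6

Linear equating: y = (SD_Y/SD_X)(x − M_X) + M_Y
y = (13.3/11.7)(51 − 72.6) + 77.2
y = 1.136752 × -21.6 + 77.2 = -24.5538 + 77.2 = 52.6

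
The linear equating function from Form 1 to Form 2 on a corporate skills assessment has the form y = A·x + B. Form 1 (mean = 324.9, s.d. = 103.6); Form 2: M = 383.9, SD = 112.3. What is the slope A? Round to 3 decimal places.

A = SD_Y / SD_X = 112.3 / 103.6 = 1.084

1.084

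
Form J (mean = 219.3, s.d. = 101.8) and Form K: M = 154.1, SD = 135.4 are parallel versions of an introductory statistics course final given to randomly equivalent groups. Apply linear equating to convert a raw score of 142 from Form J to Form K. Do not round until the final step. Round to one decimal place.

Linear equating: y = (SD_Y/SD_X)(x − M_X) + M_Y
y = (135.4/101.8)(142 − 219.3) + 154.1
y = 1.330059 × -77.3 + 154.1 = -102.8136 + 154.1 = 51.3

51.3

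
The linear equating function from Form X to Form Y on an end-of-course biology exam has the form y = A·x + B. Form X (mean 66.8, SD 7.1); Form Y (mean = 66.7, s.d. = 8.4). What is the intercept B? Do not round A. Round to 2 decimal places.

-12.33

A = SD_Y / SD_X = 8.4 / 7.1 = 1.183099
B = M_Y − A·M_X = 66.7 − 1.183099 × 66.8 = -12.33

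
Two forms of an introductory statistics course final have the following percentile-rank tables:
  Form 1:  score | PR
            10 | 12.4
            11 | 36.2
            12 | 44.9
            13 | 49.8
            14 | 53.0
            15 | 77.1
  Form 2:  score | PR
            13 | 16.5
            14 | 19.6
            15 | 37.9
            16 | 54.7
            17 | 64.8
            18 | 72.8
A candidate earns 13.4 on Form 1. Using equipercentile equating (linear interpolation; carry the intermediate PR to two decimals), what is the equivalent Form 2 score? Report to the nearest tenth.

PR of 13.4 on Form 1: 49.8 + (13.4 − 13)/(14 − 13) × (53.0 − 49.8) = 51.08
On Form 2, PR 51.08 falls between score 15 (PR 37.9) and 16 (PR 54.7).
Interpolate: 15 + (51.08 − 37.9)/(54.7 − 37.9) × (16 − 15) = 15.8

15.8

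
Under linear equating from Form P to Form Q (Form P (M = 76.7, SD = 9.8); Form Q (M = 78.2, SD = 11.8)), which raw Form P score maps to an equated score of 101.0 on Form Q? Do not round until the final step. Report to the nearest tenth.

Invert y = (SD_Y/SD_X)(x − M_X) + M_Y:
x = (SD_X/SD_Y)(y − M_Y) + M_X = (9.8/11.8)(101.0 − 78.2) + 76.7
x = 0.830508 × 22.800 + 76.7 = 95.6

95.6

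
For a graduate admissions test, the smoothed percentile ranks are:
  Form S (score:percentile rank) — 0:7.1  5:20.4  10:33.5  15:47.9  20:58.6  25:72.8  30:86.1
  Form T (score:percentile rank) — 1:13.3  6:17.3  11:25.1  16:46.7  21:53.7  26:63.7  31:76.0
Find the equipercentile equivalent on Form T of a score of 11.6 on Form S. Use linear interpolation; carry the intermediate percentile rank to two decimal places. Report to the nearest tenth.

14.0

PR of 11.6 on Form S: 33.5 + (11.6 − 10)/(15 − 10) × (47.9 − 33.5) = 38.11
On Form T, PR 38.11 falls between score 11 (PR 25.1) and 16 (PR 46.7).
Interpolate: 11 + (38.11 − 25.1)/(46.7 − 25.1) × (16 − 11) = 14.0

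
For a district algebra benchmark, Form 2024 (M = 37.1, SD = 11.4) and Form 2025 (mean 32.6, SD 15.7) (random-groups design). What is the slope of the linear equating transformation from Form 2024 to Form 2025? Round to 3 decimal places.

1.377

A = SD_Y / SD_X = 15.7 / 11.4 = 1.377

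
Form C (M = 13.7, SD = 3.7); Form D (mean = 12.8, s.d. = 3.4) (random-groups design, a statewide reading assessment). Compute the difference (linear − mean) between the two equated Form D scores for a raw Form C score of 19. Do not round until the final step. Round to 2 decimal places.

-0.43

Mean-equated: 19 + (12.8 − 13.7) = 18.10
Linear-equated: (3.4/3.7)(19 − 13.7) + 12.8 = 17.670
Difference = 17.670 − 18.10 = -0.43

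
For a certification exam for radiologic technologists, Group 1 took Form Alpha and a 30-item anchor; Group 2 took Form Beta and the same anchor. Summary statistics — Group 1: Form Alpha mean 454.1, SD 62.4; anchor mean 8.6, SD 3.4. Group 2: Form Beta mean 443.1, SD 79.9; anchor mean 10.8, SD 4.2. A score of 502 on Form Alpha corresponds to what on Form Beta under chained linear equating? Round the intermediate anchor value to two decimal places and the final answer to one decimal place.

Form Alpha → anchor (Group 1): v = (3.4/62.4)(502 − 454.1) + 8.6 = 11.21
anchor → Form Beta (Group 2): y = (79.9/4.2)(11.21 − 10.8) + 443.1 = 450.9

450.9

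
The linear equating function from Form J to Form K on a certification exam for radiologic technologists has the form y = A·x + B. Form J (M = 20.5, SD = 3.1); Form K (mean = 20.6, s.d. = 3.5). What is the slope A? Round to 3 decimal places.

1.129

A = SD_Y / SD_X = 3.5 / 3.1 = 1.129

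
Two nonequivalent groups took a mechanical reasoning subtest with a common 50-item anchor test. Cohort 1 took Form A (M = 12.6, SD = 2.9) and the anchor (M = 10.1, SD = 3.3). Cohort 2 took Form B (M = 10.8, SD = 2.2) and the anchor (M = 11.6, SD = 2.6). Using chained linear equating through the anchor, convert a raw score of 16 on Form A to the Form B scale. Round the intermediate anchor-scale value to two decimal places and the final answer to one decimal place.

12.8

Form A → anchor (Cohort 1): v = (3.3/2.9)(16 − 12.6) + 10.1 = 13.97
anchor → Form B (Cohort 2): y = (2.2/2.6)(13.97 − 11.6) + 10.8 = 12.8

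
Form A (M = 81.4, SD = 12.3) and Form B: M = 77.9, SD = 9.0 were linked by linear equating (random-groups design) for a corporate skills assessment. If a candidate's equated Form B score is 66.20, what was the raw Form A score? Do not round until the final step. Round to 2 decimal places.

65.41

Invert y = (SD_Y/SD_X)(x − M_X) + M_Y:
x = (SD_X/SD_Y)(y − M_Y) + M_X = (12.3/9.0)(66.20 − 77.9) + 81.4
x = 1.366667 × -11.700 + 81.4 = 65.41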